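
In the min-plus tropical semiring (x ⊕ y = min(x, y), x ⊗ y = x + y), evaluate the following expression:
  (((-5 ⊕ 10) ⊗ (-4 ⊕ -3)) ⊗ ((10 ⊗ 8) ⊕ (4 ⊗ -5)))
(((-5 ⊕ 10) ⊗ (-4 ⊕ -3)) ⊗ ((10 ⊗ 8) ⊕ (4 ⊗ -5))) = -10

Expand innermost to outermost. Recall ⊕ takes the minimum of its arguments and ⊗ takes their sum. Working out the expression (((-5 ⊕ 10) ⊗ (-4 ⊕ -3)) ⊗ ((10 ⊗ 8) ⊕ (4 ⊗ -5))) gives -10.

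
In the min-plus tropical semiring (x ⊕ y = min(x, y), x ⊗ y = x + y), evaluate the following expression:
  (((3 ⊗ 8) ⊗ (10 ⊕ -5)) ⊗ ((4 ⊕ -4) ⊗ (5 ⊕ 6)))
(((3 ⊗ 8) ⊗ (10 ⊕ -5)) ⊗ ((4 ⊕ -4) ⊗ (5 ⊕ 6))) = 7

Expand innermost to outermost. Recall ⊕ takes the minimum of its arguments and ⊗ takes their sum. Working out the expression (((3 ⊗ 8) ⊗ (10 ⊕ -5)) ⊗ ((4 ⊕ -4) ⊗ (5 ⊕ 6))) gives 7.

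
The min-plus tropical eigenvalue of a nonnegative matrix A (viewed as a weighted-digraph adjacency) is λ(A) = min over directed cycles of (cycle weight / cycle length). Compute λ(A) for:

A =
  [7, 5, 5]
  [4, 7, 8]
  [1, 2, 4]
λ(A) = 3

Enumerate directed cycles and compute their means (weight / length). Sample:
  cycle 0 → 0: weight = 7, length = 1, mean = 7/1 ≈ 7.000
  cycle 1 → 1: weight = 7, length = 1, mean = 7/1 ≈ 7.000
  cycle 2 → 2: weight = 4, length = 1, mean = 4/1 ≈ 4.000
  cycle 0 → 1 → 0: weight = 9, length = 2, mean = 9/2 ≈ 4.500
  cycle 0 → 2 → 0: weight = 6, length = 2, mean = 6/2 ≈ 3.000
  cycle 1 → 0 → 1: weight = 9, length = 2, mean = 9/2 ≈ 4.500
Minimum mean = 3.000, attained e.g. along the cycle 0 → 2 → 0 with weight 6 and length 2. So λ(A) = 6/2 = 3.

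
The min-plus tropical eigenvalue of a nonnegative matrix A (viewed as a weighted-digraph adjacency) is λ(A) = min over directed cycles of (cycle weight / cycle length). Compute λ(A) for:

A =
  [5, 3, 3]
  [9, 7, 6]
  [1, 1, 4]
λ(A) = 2

Enumerate directed cycles and compute their means (weight / length). Sample:
  cycle 0 → 0: weight = 5, length = 1, mean = 5/1 ≈ 5.000
  cycle 1 → 1: weight = 7, length = 1, mean = 7/1 ≈ 7.000
  cycle 2 → 2: weight = 4, length = 1, mean = 4/1 ≈ 4.000
  cycle 0 → 1 → 0: weight = 12, length = 2, mean = 12/2 ≈ 6.000
  cycle 0 → 2 → 0: weight = 4, length = 2, mean = 4/2 ≈ 2.000
  cycle 1 → 0 → 1: weight = 12, length = 2, mean = 12/2 ≈ 6.000
Minimum mean = 2.000, attained e.g. along the cycle 0 → 2 → 0 with weight 4 and length 2. So λ(A) = 4/2 = 2.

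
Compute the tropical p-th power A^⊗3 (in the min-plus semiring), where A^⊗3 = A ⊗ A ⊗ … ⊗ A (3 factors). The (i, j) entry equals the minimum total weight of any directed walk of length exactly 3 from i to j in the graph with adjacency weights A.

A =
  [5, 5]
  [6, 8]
A^⊗3 =
  [15, 15]
  [16, 16]

Each entry (A^⊗3)_ij equals the minimum over all length-3 walks i = v_0 → v_1 → … → v_3 = j of Σ_t A[v_t][v_{t+1}]. For example, for (i, j) = (0, 1) we minimise over 4 possible intermediate vertex sequences; the minimum is 15, attained along the walk 0 → 0 → 0 → 1.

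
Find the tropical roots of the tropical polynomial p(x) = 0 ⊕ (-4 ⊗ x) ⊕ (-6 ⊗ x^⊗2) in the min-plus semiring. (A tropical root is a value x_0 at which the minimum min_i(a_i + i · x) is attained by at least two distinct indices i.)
Roots: {2, 4}

Each tropical root is a break point of the lower envelope of the lines y = a_i + i · x (there are 3 lines, with slopes 0, 1, ..., 2). Only the lines that attain the minimum somewhere contribute to roots; other lines are dominated. Here the surviving (envelope) indices are i = 2, i = 1, i = 0.
Intersections between consecutive envelope lines give the roots: for adjacent envelope indices i < j the intersection is x = (a_i − a_j) / (j − i). Reading off the sorted break points: {2, 4}.
Verification: at each break x_0, at least two indices attain the minimum of min_i(a_i + i · x_0).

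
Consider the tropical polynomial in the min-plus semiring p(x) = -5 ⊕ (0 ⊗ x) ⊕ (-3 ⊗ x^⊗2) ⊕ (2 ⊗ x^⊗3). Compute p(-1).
p(-1) = -5

A tropical monomial a ⊗ x^⊗i evaluates to a + i · x. Evaluating each term at x = -1:
  Term 0 contributes -5 + 0 · -1 = -5
  Term 1 contributes 0 + 1 · -1 = -1
  Term 2 contributes -3 + 2 · -1 = -5
  Term 3 contributes 2 + 3 · -1 = -1
p(-1) = ⊕ of these = min[-5, -1, -5, -1] = -5.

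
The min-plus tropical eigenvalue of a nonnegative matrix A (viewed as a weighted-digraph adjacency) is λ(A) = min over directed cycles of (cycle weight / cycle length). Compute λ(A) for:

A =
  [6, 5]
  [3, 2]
λ(A) = 2

Enumerate directed cycles and compute their means (weight / length). Sample:
  cycle 0 → 0: weight = 6, length = 1, mean = 6/1 ≈ 6.000
  cycle 1 → 1: weight = 2, length = 1, mean = 2/1 ≈ 2.000
  cycle 0 → 1 → 0: weight = 8, length = 2, mean = 8/2 ≈ 4.000
  cycle 1 → 0 → 1: weight = 8, length = 2, mean = 8/2 ≈ 4.000
Minimum mean = 2.000, attained e.g. along the cycle 1 → 1 with weight 2 and length 1. So λ(A) = 2/1 = 2.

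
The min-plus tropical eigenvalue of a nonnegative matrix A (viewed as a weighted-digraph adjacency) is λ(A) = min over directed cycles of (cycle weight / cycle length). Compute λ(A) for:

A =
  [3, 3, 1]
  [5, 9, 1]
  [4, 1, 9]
λ(A) = 1

Enumerate directed cycles and compute their means (weight / length). Sample:
  cycle 0 → 0: weight = 3, length = 1, mean = 3/1 ≈ 3.000
  cycle 1 → 1: weight = 9, length = 1, mean = 9/1 ≈ 9.000
  cycle 2 → 2: weight = 9, length = 1, mean = 9/1 ≈ 9.000
  cycle 0 → 1 → 0: weight = 8, length = 2, mean = 8/2 ≈ 4.000
  cycle 0 → 2 → 0: weight = 5, length = 2, mean = 5/2 ≈ 2.500
  cycle 1 → 0 → 1: weight = 8, length = 2, mean = 8/2 ≈ 4.000
Minimum mean = 1.000, attained e.g. along the cycle 1 → 2 → 1 with weight 2 and length 2. So λ(A) = 2/2 = 1.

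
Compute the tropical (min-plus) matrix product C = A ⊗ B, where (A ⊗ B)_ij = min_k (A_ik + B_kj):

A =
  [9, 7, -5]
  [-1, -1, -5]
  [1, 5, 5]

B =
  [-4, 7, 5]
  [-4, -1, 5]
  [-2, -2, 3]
A ⊗ B =
  [-7, -7, -2]
  [-7, -7, -2]
  [-3, 3, 6]

Apply the min-plus product entry-by-entry:
  C[0][0] = min over k of (A[0][0] + B[0][0] = 9 + -4 = 5, A[0][1] + B[1][0] = 7 + -4 = 3, A[0][2] + B[2][0] = -5 + -2 = -7) = -7 (attained at k = 2)
  C[0][1] = min over k of (A[0][0] + B[0][1] = 9 + 7 = 16, A[0][1] + B[1][1] = 7 + -1 = 6, A[0][2] + B[2][1] = -5 + -2 = -7) = -7 (attained at k = 2)
  C[0][2] = min over k of (A[0][0] + B[0][2] = 9 + 5 = 14, A[0][1] + B[1][2] = 7 + 5 = 12, A[0][2] + B[2][2] = -5 + 3 = -2) = -2 (attained at k = 2)
  C[1][0] = min over k of (A[1][0] + B[0][0] = -1 + -4 = -5, A[1][1] + B[1][0] = -1 + -4 = -5, A[1][2] + B[2][0] = -5 + -2 = -7) = -7 (attained at k = 2)
  C[1][1] = min over k of (A[1][0] + B[0][1] = -1 + 7 = 6, A[1][1] + B[1][1] = -1 + -1 = -2, A[1][2] + B[2][1] = -5 + -2 = -7) = -7 (attained at k = 2)
  C[1][2] = min over k of (A[1][0] + B[0][2] = -1 + 5 = 4, A[1][1] + B[1][2] = -1 + 5 = 4, A[1][2] + B[2][2] = -5 + 3 = -2) = -2 (attained at k = 2)
  C[2][0] = min over k of (A[2][0] + B[0][0] = 1 + -4 = -3, A[2][1] + B[1][0] = 5 + -4 = 1, A[2][2] + B[2][0] = 5 + -2 = 3) = -3 (attained at k = 0)
  C[2][1] = min over k of (A[2][0] + B[0][1] = 1 + 7 = 8, A[2][1] + B[1][1] = 5 + -1 = 4, A[2][2] + B[2][1] = 5 + -2 = 3) = 3 (attained at k = 2)
  C[2][2] = min over k of (A[2][0] + B[0][2] = 1 + 5 = 6, A[2][1] + B[1][2] = 5 + 5 = 10, A[2][2] + B[2][2] = 5 + 3 = 8) = 6 (attained at k = 0)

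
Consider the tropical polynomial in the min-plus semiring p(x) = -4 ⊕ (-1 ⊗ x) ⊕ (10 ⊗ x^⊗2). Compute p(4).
p(4) = -4

A tropical monomial a ⊗ x^⊗i evaluates to a + i · x. Evaluating each term at x = 4:
  Term 0 contributes -4 + 0 · 4 = -4
  Term 1 contributes -1 + 1 · 4 = 3
  Term 2 contributes 10 + 2 · 4 = 18
p(4) = ⊕ of these = min[-4, 3, 18] = -4.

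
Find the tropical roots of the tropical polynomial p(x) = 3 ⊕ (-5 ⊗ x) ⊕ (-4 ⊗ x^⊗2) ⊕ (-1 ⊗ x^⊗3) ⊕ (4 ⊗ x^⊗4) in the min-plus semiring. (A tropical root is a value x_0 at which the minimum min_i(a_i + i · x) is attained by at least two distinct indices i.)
Roots: {-5, -3, -1, 8}

Each tropical root is a break point of the lower envelope of the lines y = a_i + i · x (there are 5 lines, with slopes 0, 1, ..., 4). Only the lines that attain the minimum somewhere contribute to roots; other lines are dominated. Here the surviving (envelope) indices are i = 4, i = 3, i = 2, i = 1, i = 0.
Intersections between consecutive envelope lines give the roots: for adjacent envelope indices i < j the intersection is x = (a_i − a_j) / (j − i). Reading off the sorted break points: {-5, -3, -1, 8}.
Verification: at each break x_0, at least two indices attain the minimum of min_i(a_i + i · x_0).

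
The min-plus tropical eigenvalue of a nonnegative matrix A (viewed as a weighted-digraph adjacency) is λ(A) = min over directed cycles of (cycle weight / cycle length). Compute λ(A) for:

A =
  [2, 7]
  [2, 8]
λ(A) = 2

Enumerate directed cycles and compute their means (weight / length). Sample:
  cycle 0 → 0: weight = 2, length = 1, mean = 2/1 ≈ 2.000
  cycle 1 → 1: weight = 8, length = 1, mean = 8/1 ≈ 8.000
  cycle 0 → 1 → 0: weight = 9, length = 2, mean = 9/2 ≈ 4.500
  cycle 1 → 0 → 1: weight = 9, length = 2, mean = 9/2 ≈ 4.500
Minimum mean = 2.000, attained e.g. along the cycle 0 → 0 with weight 2 and length 1. So λ(A) = 2/1 = 2.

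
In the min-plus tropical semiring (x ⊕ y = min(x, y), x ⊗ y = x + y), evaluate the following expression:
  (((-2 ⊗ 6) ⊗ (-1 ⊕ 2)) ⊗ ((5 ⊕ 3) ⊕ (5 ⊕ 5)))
(((-2 ⊗ 6) ⊗ (-1 ⊕ 2)) ⊗ ((5 ⊕ 3) ⊕ (5 ⊕ 5))) = 6

Expand innermost to outermost. Recall ⊕ takes the minimum of its arguments and ⊗ takes their sum. Working out the expression (((-2 ⊗ 6) ⊗ (-1 ⊕ 2)) ⊗ ((5 ⊕ 3) ⊕ (5 ⊕ 5))) gives 6.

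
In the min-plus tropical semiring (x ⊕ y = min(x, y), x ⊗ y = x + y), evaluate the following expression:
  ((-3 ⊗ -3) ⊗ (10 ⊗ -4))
((-3 ⊗ -3) ⊗ (10 ⊗ -4)) = 0

Expand innermost to outermost. Recall ⊕ takes the minimum of its arguments and ⊗ takes their sum. Working out the expression ((-3 ⊗ -3) ⊗ (10 ⊗ -4)) gives 0.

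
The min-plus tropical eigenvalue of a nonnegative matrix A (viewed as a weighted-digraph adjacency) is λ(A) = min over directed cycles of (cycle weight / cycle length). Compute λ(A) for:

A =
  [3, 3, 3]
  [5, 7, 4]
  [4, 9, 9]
λ(A) = 3

Enumerate directed cycles and compute their means (weight / length). Sample:
  cycle 0 → 0: weight = 3, length = 1, mean = 3/1 ≈ 3.000
  cycle 1 → 1: weight = 7, length = 1, mean = 7/1 ≈ 7.000
  cycle 2 → 2: weight = 9, length = 1, mean = 9/1 ≈ 9.000
  cycle 0 → 1 → 0: weight = 8, length = 2, mean = 8/2 ≈ 4.000
  cycle 0 → 2 → 0: weight = 7, length = 2, mean = 7/2 ≈ 3.500
  cycle 1 → 0 → 1: weight = 8, length = 2, mean = 8/2 ≈ 4.000
Minimum mean = 3.000, attained e.g. along the cycle 0 → 0 with weight 3 and length 1. So λ(A) = 3/1 = 3.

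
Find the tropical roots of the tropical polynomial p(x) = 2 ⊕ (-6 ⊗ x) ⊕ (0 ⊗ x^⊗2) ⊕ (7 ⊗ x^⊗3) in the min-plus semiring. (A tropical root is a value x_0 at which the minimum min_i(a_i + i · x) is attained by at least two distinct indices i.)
Roots: {-7, -6, 8}

Each tropical root is a break point of the lower envelope of the lines y = a_i + i · x (there are 4 lines, with slopes 0, 1, ..., 3). Only the lines that attain the minimum somewhere contribute to roots; other lines are dominated. Here the surviving (envelope) indices are i = 3, i = 2, i = 1, i = 0.
Intersections between consecutive envelope lines give the roots: for adjacent envelope indices i < j the intersection is x = (a_i − a_j) / (j − i). Reading off the sorted break points: {-7, -6, 8}.
Verification: at each break x_0, at least two indices attain the minimum of min_i(a_i + i · x_0).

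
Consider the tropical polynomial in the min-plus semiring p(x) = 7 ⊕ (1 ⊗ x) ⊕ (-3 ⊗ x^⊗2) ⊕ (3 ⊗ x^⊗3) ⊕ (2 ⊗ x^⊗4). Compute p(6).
p(6) = 7

A tropical monomial a ⊗ x^⊗i evaluates to a + i · x. Evaluating each term at x = 6:
  Term 0 contributes 7 + 0 · 6 = 7
  Term 1 contributes 1 + 1 · 6 = 7
  Term 2 contributes -3 + 2 · 6 = 9
  Term 3 contributes 3 + 3 · 6 = 21
  Term 4 contributes 2 + 4 · 6 = 26
p(6) = ⊕ of these = min[7, 7, 9, 21, 26] = 7.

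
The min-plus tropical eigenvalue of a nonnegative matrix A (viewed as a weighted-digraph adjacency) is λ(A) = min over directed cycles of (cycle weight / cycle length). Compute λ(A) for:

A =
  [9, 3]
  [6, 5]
λ(A) = 9/2

Enumerate directed cycles and compute their means (weight / length). Sample:
  cycle 0 → 0: weight = 9, length = 1, mean = 9/1 ≈ 9.000
  cycle 1 → 1: weight = 5, length = 1, mean = 5/1 ≈ 5.000
  cycle 0 → 1 → 0: weight = 9, length = 2, mean = 9/2 ≈ 4.500
  cycle 1 → 0 → 1: weight = 9, length = 2, mean = 9/2 ≈ 4.500
Minimum mean = 4.500, attained e.g. along the cycle 0 → 1 → 0 with weight 9 and length 2. So λ(A) = 9/2 = 9/2.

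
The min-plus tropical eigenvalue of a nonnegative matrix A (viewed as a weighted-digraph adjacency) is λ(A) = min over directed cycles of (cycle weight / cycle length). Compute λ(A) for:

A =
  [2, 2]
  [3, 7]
λ(A) = 2

Enumerate directed cycles and compute their means (weight / length). Sample:
  cycle 0 → 0: weight = 2, length = 1, mean = 2/1 ≈ 2.000
  cycle 1 → 1: weight = 7, length = 1, mean = 7/1 ≈ 7.000
  cycle 0 → 1 → 0: weight = 5, length = 2, mean = 5/2 ≈ 2.500
  cycle 1 → 0 → 1: weight = 5, length = 2, mean = 5/2 ≈ 2.500
Minimum mean = 2.000, attained e.g. along the cycle 0 → 0 with weight 2 and length 1. So λ(A) = 2/1 = 2.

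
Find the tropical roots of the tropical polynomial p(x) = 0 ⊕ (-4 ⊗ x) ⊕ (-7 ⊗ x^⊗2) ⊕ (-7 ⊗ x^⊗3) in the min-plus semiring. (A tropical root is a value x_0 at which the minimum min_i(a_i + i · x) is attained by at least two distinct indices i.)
Roots: {0, 3, 4}

Each tropical root is a break point of the lower envelope of the lines y = a_i + i · x (there are 4 lines, with slopes 0, 1, ..., 3). Only the lines that attain the minimum somewhere contribute to roots; other lines are dominated. Here the surviving (envelope) indices are i = 3, i = 2, i = 1, i = 0.
Intersections between consecutive envelope lines give the roots: for adjacent envelope indices i < j the intersection is x = (a_i − a_j) / (j − i). Reading off the sorted break points: {0, 3, 4}.
Verification: at each break x_0, at least two indices attain the minimum of min_i(a_i + i · x_0).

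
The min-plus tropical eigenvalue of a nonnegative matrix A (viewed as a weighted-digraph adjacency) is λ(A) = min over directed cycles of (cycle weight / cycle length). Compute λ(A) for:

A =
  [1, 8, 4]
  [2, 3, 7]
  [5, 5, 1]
λ(A) = 1

Enumerate directed cycles and compute their means (weight / length). Sample:
  cycle 0 → 0: weight = 1, length = 1, mean = 1/1 ≈ 1.000
  cycle 1 → 1: weight = 3, length = 1, mean = 3/1 ≈ 3.000
  cycle 2 → 2: weight = 1, length = 1, mean = 1/1 ≈ 1.000
  cycle 0 → 1 → 0: weight = 10, length = 2, mean = 10/2 ≈ 5.000
  cycle 0 → 2 → 0: weight = 9, length = 2, mean = 9/2 ≈ 4.500
  cycle 1 → 0 → 1: weight = 10, length = 2, mean = 10/2 ≈ 5.000
Minimum mean = 1.000, attained e.g. along the cycle 0 → 0 with weight 1 and length 1. So λ(A) = 1/1 = 1.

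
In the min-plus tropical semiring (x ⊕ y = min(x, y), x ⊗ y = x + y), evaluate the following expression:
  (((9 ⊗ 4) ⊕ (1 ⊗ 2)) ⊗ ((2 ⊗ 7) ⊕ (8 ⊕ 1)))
(((9 ⊗ 4) ⊕ (1 ⊗ 2)) ⊗ ((2 ⊗ 7) ⊕ (8 ⊕ 1))) = 4

Expand innermost to outermost. Recall ⊕ takes the minimum of its arguments and ⊗ takes their sum. Working out the expression (((9 ⊗ 4) ⊕ (1 ⊗ 2)) ⊗ ((2 ⊗ 7) ⊕ (8 ⊕ 1))) gives 4.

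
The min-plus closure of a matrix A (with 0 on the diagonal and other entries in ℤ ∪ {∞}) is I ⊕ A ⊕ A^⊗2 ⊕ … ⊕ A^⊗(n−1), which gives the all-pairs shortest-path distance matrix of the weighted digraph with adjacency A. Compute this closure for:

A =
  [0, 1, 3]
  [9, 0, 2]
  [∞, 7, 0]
Closure =
  [0, 1, 3]
  [9, 0, 2]
  [16, 7, 0]

This is the Floyd-Warshall all-pairs shortest-path computation. For each intermediate vertex k = 0, 1, …, 2, update dist[i][j] ← min(dist[i][j], dist[i][k] + dist[k][j]). The final matrix gives, for each (i, j), the minimum total weight of any directed path from i to j (possibly empty when i = j).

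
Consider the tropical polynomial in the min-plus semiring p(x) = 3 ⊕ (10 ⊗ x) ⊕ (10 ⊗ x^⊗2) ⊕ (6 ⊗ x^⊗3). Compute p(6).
p(6) = 3

A tropical monomial a ⊗ x^⊗i evaluates to a + i · x. Evaluating each term at x = 6:
  Term 0 contributes 3 + 0 · 6 = 3
  Term 1 contributes 10 + 1 · 6 = 16
  Term 2 contributes 10 + 2 · 6 = 22
  Term 3 contributes 6 + 3 · 6 = 24
p(6) = ⊕ of these = min[3, 16, 22, 24] = 3.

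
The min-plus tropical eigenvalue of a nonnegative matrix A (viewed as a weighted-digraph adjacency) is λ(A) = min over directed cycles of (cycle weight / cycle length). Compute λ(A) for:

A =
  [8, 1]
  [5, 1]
λ(A) = 1

Enumerate directed cycles and compute their means (weight / length). Sample:
  cycle 0 → 0: weight = 8, length = 1, mean = 8/1 ≈ 8.000
  cycle 1 → 1: weight = 1, length = 1, mean = 1/1 ≈ 1.000
  cycle 0 → 1 → 0: weight = 6, length = 2, mean = 6/2 ≈ 3.000
  cycle 1 → 0 → 1: weight = 6, length = 2, mean = 6/2 ≈ 3.000
Minimum mean = 1.000, attained e.g. along the cycle 1 → 1 with weight 1 and length 1. So λ(A) = 1/1 = 1.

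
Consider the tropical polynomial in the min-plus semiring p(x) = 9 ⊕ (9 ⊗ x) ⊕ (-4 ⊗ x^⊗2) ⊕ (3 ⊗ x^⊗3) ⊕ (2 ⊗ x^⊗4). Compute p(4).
p(4) = 4

A tropical monomial a ⊗ x^⊗i evaluates to a + i · x. Evaluating each term at x = 4:
  Term 0 contributes 9 + 0 · 4 = 9
  Term 1 contributes 9 + 1 · 4 = 13
  Term 2 contributes -4 + 2 · 4 = 4
  Term 3 contributes 3 + 3 · 4 = 15
  Term 4 contributes 2 + 4 · 4 = 18
p(4) = ⊕ of these = min[9, 13, 4, 15, 18] = 4.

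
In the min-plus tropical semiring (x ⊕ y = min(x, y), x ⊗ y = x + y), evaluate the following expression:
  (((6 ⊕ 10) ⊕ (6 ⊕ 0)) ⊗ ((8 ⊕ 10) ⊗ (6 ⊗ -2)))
(((6 ⊕ 10) ⊕ (6 ⊕ 0)) ⊗ ((8 ⊕ 10) ⊗ (6 ⊗ -2))) = 12

Expand innermost to outermost. Recall ⊕ takes the minimum of its arguments and ⊗ takes their sum. Working out the expression (((6 ⊕ 10) ⊕ (6 ⊕ 0)) ⊗ ((8 ⊕ 10) ⊗ (6 ⊗ -2))) gives 12.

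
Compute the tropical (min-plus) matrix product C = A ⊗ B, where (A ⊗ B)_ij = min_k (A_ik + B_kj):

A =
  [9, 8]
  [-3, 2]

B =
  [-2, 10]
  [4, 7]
A ⊗ B =
  [7, 15]
  [-5, 7]

Apply the min-plus product entry-by-entry:
  C[0][0] = min over k of (A[0][0] + B[0][0] = 9 + -2 = 7, A[0][1] + B[1][0] = 8 + 4 = 12) = 7 (attained at k = 0)
  C[0][1] = min over k of (A[0][0] + B[0][1] = 9 + 10 = 19, A[0][1] + B[1][1] = 8 + 7 = 15) = 15 (attained at k = 1)
  C[1][0] = min over k of (A[1][0] + B[0][0] = -3 + -2 = -5, A[1][1] + B[1][0] = 2 + 4 = 6) = -5 (attained at k = 0)
  C[1][1] = min over k of (A[1][0] + B[0][1] = -3 + 10 = 7, A[1][1] + B[1][1] = 2 + 7 = 9) = 7 (attained at k = 0)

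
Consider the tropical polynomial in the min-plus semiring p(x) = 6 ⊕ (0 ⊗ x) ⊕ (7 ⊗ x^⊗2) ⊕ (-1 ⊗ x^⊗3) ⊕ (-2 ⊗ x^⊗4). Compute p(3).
p(3) = 3

A tropical monomial a ⊗ x^⊗i evaluates to a + i · x. Evaluating each term at x = 3:
  Term 0 contributes 6 + 0 · 3 = 6
  Term 1 contributes 0 + 1 · 3 = 3
  Term 2 contributes 7 + 2 · 3 = 13
  Term 3 contributes -1 + 3 · 3 = 8
  Term 4 contributes -2 + 4 · 3 = 10
p(3) = ⊕ of these = min[6, 3, 13, 8, 10] = 3.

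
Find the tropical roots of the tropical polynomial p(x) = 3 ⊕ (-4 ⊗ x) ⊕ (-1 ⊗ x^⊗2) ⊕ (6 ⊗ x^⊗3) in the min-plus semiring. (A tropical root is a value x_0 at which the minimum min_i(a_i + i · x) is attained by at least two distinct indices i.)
Roots: {-7, -3, 7}

Each tropical root is a break point of the lower envelope of the lines y = a_i + i · x (there are 4 lines, with slopes 0, 1, ..., 3). Only the lines that attain the minimum somewhere contribute to roots; other lines are dominated. Here the surviving (envelope) indices are i = 3, i = 2, i = 1, i = 0.
Intersections between consecutive envelope lines give the roots: for adjacent envelope indices i < j the intersection is x = (a_i − a_j) / (j − i). Reading off the sorted break points: {-7, -3, 7}.
Verification: at each break x_0, at least two indices attain the minimum of min_i(a_i + i · x_0).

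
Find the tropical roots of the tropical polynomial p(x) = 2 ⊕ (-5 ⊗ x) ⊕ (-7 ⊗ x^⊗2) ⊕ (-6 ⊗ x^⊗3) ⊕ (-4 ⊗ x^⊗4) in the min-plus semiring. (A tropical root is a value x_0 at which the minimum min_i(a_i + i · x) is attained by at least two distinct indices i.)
Roots: {-2, -1, 2, 7}

Each tropical root is a break point of the lower envelope of the lines y = a_i + i · x (there are 5 lines, with slopes 0, 1, ..., 4). Only the lines that attain the minimum somewhere contribute to roots; other lines are dominated. Here the surviving (envelope) indices are i = 4, i = 3, i = 2, i = 1, i = 0.
Intersections between consecutive envelope lines give the roots: for adjacent envelope indices i < j the intersection is x = (a_i − a_j) / (j − i). Reading off the sorted break points: {-2, -1, 2, 7}.
Verification: at each break x_0, at least two indices attain the minimum of min_i(a_i + i · x_0).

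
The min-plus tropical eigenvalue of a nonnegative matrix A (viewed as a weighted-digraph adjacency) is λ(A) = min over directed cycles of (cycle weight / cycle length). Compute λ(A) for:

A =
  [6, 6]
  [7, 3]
λ(A) = 3

Enumerate directed cycles and compute their means (weight / length). Sample:
  cycle 0 → 0: weight = 6, length = 1, mean = 6/1 ≈ 6.000
  cycle 1 → 1: weight = 3, length = 1, mean = 3/1 ≈ 3.000
  cycle 0 → 1 → 0: weight = 13, length = 2, mean = 13/2 ≈ 6.500
  cycle 1 → 0 → 1: weight = 13, length = 2, mean = 13/2 ≈ 6.500
Minimum mean = 3.000, attained e.g. along the cycle 1 → 1 with weight 3 and length 1. So λ(A) = 3/1 = 3.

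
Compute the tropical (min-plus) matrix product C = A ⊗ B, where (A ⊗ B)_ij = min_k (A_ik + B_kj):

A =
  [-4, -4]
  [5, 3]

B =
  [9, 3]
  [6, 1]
A ⊗ B =
  [2, -3]
  [9, 4]

Apply the min-plus product entry-by-entry:
  C[0][0] = min over k of (A[0][0] + B[0][0] = -4 + 9 = 5, A[0][1] + B[1][0] = -4 + 6 = 2) = 2 (attained at k = 1)
  C[0][1] = min over k of (A[0][0] + B[0][1] = -4 + 3 = -1, A[0][1] + B[1][1] = -4 + 1 = -3) = -3 (attained at k = 1)
  C[1][0] = min over k of (A[1][0] + B[0][0] = 5 + 9 = 14, A[1][1] + B[1][0] = 3 + 6 = 9) = 9 (attained at k = 1)
  C[1][1] = min over k of (A[1][0] + B[0][1] = 5 + 3 = 8, A[1][1] + B[1][1] = 3 + 1 = 4) = 4 (attained at k = 1)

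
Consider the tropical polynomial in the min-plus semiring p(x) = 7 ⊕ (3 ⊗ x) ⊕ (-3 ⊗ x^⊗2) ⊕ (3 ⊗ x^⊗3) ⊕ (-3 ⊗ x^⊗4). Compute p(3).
p(3) = 3

A tropical monomial a ⊗ x^⊗i evaluates to a + i · x. Evaluating each term at x = 3:
  Term 0 contributes 7 + 0 · 3 = 7
  Term 1 contributes 3 + 1 · 3 = 6
  Term 2 contributes -3 + 2 · 3 = 3
  Term 3 contributes 3 + 3 · 3 = 12
  Term 4 contributes -3 + 4 · 3 = 9
p(3) = ⊕ of these = min[7, 6, 3, 12, 9] = 3.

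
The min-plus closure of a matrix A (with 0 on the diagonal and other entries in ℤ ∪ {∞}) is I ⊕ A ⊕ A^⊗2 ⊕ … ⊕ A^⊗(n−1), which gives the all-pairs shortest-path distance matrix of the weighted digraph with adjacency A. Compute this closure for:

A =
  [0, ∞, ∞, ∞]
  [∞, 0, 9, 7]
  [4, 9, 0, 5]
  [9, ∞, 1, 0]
Closure =
  [0, ∞, ∞, ∞]
  [12, 0, 8, 7]
  [4, 9, 0, 5]
  [5, 10, 1, 0]

This is the Floyd-Warshall all-pairs shortest-path computation. For each intermediate vertex k = 0, 1, …, 3, update dist[i][j] ← min(dist[i][j], dist[i][k] + dist[k][j]). The final matrix gives, for each (i, j), the minimum total weight of any directed path from i to j (possibly empty when i = j).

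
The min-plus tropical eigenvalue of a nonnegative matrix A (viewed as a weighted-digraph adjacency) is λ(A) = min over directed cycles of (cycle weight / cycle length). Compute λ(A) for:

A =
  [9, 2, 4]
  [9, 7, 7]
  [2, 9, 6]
λ(A) = 3

Enumerate directed cycles and compute their means (weight / length). Sample:
  cycle 0 → 0: weight = 9, length = 1, mean = 9/1 ≈ 9.000
  cycle 1 → 1: weight = 7, length = 1, mean = 7/1 ≈ 7.000
  cycle 2 → 2: weight = 6, length = 1, mean = 6/1 ≈ 6.000
  cycle 0 → 1 → 0: weight = 11, length = 2, mean = 11/2 ≈ 5.500
  cycle 0 → 2 → 0: weight = 6, length = 2, mean = 6/2 ≈ 3.000
  cycle 1 → 0 → 1: weight = 11, length = 2, mean = 11/2 ≈ 5.500
Minimum mean = 3.000, attained e.g. along the cycle 0 → 2 → 0 with weight 6 and length 2. So λ(A) = 6/2 = 3.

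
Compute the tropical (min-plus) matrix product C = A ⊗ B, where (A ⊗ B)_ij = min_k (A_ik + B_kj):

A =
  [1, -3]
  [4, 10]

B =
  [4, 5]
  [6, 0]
A ⊗ B =
  [3, -3]
  [8, 9]

Apply the min-plus product entry-by-entry:
  C[0][0] = min over k of (A[0][0] + B[0][0] = 1 + 4 = 5, A[0][1] + B[1][0] = -3 + 6 = 3) = 3 (attained at k = 1)
  C[0][1] = min over k of (A[0][0] + B[0][1] = 1 + 5 = 6, A[0][1] + B[1][1] = -3 + 0 = -3) = -3 (attained at k = 1)
  C[1][0] = min over k of (A[1][0] + B[0][0] = 4 + 4 = 8, A[1][1] + B[1][0] = 10 + 6 = 16) = 8 (attained at k = 0)
  C[1][1] = min over k of (A[1][0] + B[0][1] = 4 + 5 = 9, A[1][1] + B[1][1] = 10 + 0 = 10) = 9 (attained at k = 0)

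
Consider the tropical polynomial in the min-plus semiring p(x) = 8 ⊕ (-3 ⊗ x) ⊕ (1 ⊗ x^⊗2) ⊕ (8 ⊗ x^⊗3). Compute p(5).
p(5) = 2

A tropical monomial a ⊗ x^⊗i evaluates to a + i · x. Evaluating each term at x = 5:
  Term 0 contributes 8 + 0 · 5 = 8
  Term 1 contributes -3 + 1 · 5 = 2
  Term 2 contributes 1 + 2 · 5 = 11
  Term 3 contributes 8 + 3 · 5 = 23
p(5) = ⊕ of these = min[8, 2, 11, 23] = 2.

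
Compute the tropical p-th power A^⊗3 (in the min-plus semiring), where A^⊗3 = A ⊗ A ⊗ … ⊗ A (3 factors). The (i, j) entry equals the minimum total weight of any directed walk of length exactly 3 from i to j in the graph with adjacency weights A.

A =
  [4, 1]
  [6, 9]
A^⊗3 =
  [11, 8]
  [13, 11]

Each entry (A^⊗3)_ij equals the minimum over all length-3 walks i = v_0 → v_1 → … → v_3 = j of Σ_t A[v_t][v_{t+1}]. For example, for (i, j) = (0, 1) we minimise over 4 possible intermediate vertex sequences; the minimum is 8, attained along the walk 0 → 1 → 0 → 1.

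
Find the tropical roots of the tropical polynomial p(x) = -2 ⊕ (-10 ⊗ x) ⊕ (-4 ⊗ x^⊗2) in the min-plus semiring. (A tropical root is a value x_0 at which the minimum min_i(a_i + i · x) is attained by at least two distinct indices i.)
Roots: {-6, 8}

Each tropical root is a break point of the lower envelope of the lines y = a_i + i · x (there are 3 lines, with slopes 0, 1, ..., 2). Only the lines that attain the minimum somewhere contribute to roots; other lines are dominated. Here the surviving (envelope) indices are i = 2, i = 1, i = 0.
Intersections between consecutive envelope lines give the roots: for adjacent envelope indices i < j the intersection is x = (a_i − a_j) / (j − i). Reading off the sorted break points: {-6, 8}.
Verification: at each break x_0, at least two indices attain the minimum of min_i(a_i + i · x_0).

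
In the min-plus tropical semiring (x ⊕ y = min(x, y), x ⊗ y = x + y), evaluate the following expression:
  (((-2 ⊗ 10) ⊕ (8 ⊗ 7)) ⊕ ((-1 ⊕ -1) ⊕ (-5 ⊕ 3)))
(((-2 ⊗ 10) ⊕ (8 ⊗ 7)) ⊕ ((-1 ⊕ -1) ⊕ (-5 ⊕ 3))) = -5

Expand innermost to outermost. Recall ⊕ takes the minimum of its arguments and ⊗ takes their sum. Working out the expression (((-2 ⊗ 10) ⊕ (8 ⊗ 7)) ⊕ ((-1 ⊕ -1) ⊕ (-5 ⊕ 3))) gives -5.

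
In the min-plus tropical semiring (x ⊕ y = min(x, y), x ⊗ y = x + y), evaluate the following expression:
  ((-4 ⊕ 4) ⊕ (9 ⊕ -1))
((-4 ⊕ 4) ⊕ (9 ⊕ -1)) = -4

Expand innermost to outermost. Recall ⊕ takes the minimum of its arguments and ⊗ takes their sum. Working out the expression ((-4 ⊕ 4) ⊕ (9 ⊕ -1)) gives -4.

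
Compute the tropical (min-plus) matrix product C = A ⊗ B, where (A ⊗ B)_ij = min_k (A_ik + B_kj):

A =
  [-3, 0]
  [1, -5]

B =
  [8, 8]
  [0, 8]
A ⊗ B =
  [0, 5]
  [-5, 3]

Apply the min-plus product entry-by-entry:
  C[0][0] = min over k of (A[0][0] + B[0][0] = -3 + 8 = 5, A[0][1] + B[1][0] = 0 + 0 = 0) = 0 (attained at k = 1)
  C[0][1] = min over k of (A[0][0] + B[0][1] = -3 + 8 = 5, A[0][1] + B[1][1] = 0 + 8 = 8) = 5 (attained at k = 0)
  C[1][0] = min over k of (A[1][0] + B[0][0] = 1 + 8 = 9, A[1][1] + B[1][0] = -5 + 0 = -5) = -5 (attained at k = 1)
  C[1][1] = min over k of (A[1][0] + B[0][1] = 1 + 8 = 9, A[1][1] + B[1][1] = -5 + 8 = 3) = 3 (attained at k = 1)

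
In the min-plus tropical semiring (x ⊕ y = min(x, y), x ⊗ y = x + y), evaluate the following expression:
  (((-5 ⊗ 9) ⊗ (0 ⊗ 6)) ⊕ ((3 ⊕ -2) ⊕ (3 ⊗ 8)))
(((-5 ⊗ 9) ⊗ (0 ⊗ 6)) ⊕ ((3 ⊕ -2) ⊕ (3 ⊗ 8))) = -2

Expand innermost to outermost. Recall ⊕ takes the minimum of its arguments and ⊗ takes their sum. Working out the expression (((-5 ⊗ 9) ⊗ (0 ⊗ 6)) ⊕ ((3 ⊕ -2) ⊕ (3 ⊗ 8))) gives -2.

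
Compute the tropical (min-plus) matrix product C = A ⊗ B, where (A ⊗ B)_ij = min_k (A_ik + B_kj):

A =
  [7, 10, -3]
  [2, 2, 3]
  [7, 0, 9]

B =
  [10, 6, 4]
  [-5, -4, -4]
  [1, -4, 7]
A ⊗ B =
  [-2, -7, 4]
  [-3, -2, -2]
  [-5, -4, -4]

Apply the min-plus product entry-by-entry:
  C[0][0] = min over k of (A[0][0] + B[0][0] = 7 + 10 = 17, A[0][1] + B[1][0] = 10 + -5 = 5, A[0][2] + B[2][0] = -3 + 1 = -2) = -2 (attained at k = 2)
  C[0][1] = min over k of (A[0][0] + B[0][1] = 7 + 6 = 13, A[0][1] + B[1][1] = 10 + -4 = 6, A[0][2] + B[2][1] = -3 + -4 = -7) = -7 (attained at k = 2)
  C[0][2] = min over k of (A[0][0] + B[0][2] = 7 + 4 = 11, A[0][1] + B[1][2] = 10 + -4 = 6, A[0][2] + B[2][2] = -3 + 7 = 4) = 4 (attained at k = 2)
  C[1][0] = min over k of (A[1][0] + B[0][0] = 2 + 10 = 12, A[1][1] + B[1][0] = 2 + -5 = -3, A[1][2] + B[2][0] = 3 + 1 = 4) = -3 (attained at k = 1)
  C[1][1] = min over k of (A[1][0] + B[0][1] = 2 + 6 = 8, A[1][1] + B[1][1] = 2 + -4 = -2, A[1][2] + B[2][1] = 3 + -4 = -1) = -2 (attained at k = 1)
  C[1][2] = min over k of (A[1][0] + B[0][2] = 2 + 4 = 6, A[1][1] + B[1][2] = 2 + -4 = -2, A[1][2] + B[2][2] = 3 + 7 = 10) = -2 (attained at k = 1)
  C[2][0] = min over k of (A[2][0] + B[0][0] = 7 + 10 = 17, A[2][1] + B[1][0] = 0 + -5 = -5, A[2][2] + B[2][0] = 9 + 1 = 10) = -5 (attained at k = 1)
  C[2][1] = min over k of (A[2][0] + B[0][1] = 7 + 6 = 13, A[2][1] + B[1][1] = 0 + -4 = -4, A[2][2] + B[2][1] = 9 + -4 = 5) = -4 (attained at k = 1)
  C[2][2] = min over k of (A[2][0] + B[0][2] = 7 + 4 = 11, A[2][1] + B[1][2] = 0 + -4 = -4, A[2][2] + B[2][2] = 9 + 7 = 16) = -4 (attained at k = 1)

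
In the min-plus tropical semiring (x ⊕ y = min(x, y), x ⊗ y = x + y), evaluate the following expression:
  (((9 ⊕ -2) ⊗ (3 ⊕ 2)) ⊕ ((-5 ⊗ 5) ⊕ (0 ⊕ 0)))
(((9 ⊕ -2) ⊗ (3 ⊕ 2)) ⊕ ((-5 ⊗ 5) ⊕ (0 ⊕ 0))) = 0

Expand innermost to outermost. Recall ⊕ takes the minimum of its arguments and ⊗ takes their sum. Working out the expression (((9 ⊕ -2) ⊗ (3 ⊕ 2)) ⊕ ((-5 ⊗ 5) ⊕ (0 ⊕ 0))) gives 0.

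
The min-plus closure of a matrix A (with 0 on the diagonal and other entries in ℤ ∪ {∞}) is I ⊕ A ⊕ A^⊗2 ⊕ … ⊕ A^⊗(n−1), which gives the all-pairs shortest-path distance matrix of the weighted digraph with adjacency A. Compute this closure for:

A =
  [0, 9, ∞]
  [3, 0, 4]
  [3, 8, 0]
Closure =
  [0, 9, 13]
  [3, 0, 4]
  [3, 8, 0]

This is the Floyd-Warshall all-pairs shortest-path computation. For each intermediate vertex k = 0, 1, …, 2, update dist[i][j] ← min(dist[i][j], dist[i][k] + dist[k][j]). The final matrix gives, for each (i, j), the minimum total weight of any directed path from i to j (possibly empty when i = j).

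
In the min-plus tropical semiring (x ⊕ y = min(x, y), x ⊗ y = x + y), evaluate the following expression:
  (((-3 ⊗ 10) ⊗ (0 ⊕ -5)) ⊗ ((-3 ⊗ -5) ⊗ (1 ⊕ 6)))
(((-3 ⊗ 10) ⊗ (0 ⊕ -5)) ⊗ ((-3 ⊗ -5) ⊗ (1 ⊕ 6))) = -5

Expand innermost to outermost. Recall ⊕ takes the minimum of its arguments and ⊗ takes their sum. Working out the expression (((-3 ⊗ 10) ⊗ (0 ⊕ -5)) ⊗ ((-3 ⊗ -5) ⊗ (1 ⊕ 6))) gives -5.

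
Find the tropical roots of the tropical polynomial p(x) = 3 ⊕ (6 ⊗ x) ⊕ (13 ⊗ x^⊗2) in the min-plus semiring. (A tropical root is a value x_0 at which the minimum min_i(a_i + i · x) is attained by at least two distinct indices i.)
Roots: {-7, -3}

Each tropical root is a break point of the lower envelope of the lines y = a_i + i · x (there are 3 lines, with slopes 0, 1, ..., 2). Only the lines that attain the minimum somewhere contribute to roots; other lines are dominated. Here the surviving (envelope) indices are i = 2, i = 1, i = 0.
Intersections between consecutive envelope lines give the roots: for adjacent envelope indices i < j the intersection is x = (a_i − a_j) / (j − i). Reading off the sorted break points: {-7, -3}.
Verification: at each break x_0, at least two indices attain the minimum of min_i(a_i + i · x_0).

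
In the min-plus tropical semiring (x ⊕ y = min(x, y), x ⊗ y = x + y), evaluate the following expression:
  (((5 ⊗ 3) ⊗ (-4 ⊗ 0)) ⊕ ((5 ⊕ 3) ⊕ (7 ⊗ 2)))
(((5 ⊗ 3) ⊗ (-4 ⊗ 0)) ⊕ ((5 ⊕ 3) ⊕ (7 ⊗ 2))) = 3

Expand innermost to outermost. Recall ⊕ takes the minimum of its arguments and ⊗ takes their sum. Working out the expression (((5 ⊗ 3) ⊗ (-4 ⊗ 0)) ⊕ ((5 ⊕ 3) ⊕ (7 ⊗ 2))) gives 3.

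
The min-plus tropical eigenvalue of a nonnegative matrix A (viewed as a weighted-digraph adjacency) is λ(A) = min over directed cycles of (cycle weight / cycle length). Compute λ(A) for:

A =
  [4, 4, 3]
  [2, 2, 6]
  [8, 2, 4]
λ(A) = 2

Enumerate directed cycles and compute their means (weight / length). Sample:
  cycle 0 → 0: weight = 4, length = 1, mean = 4/1 ≈ 4.000
  cycle 1 → 1: weight = 2, length = 1, mean = 2/1 ≈ 2.000
  cycle 2 → 2: weight = 4, length = 1, mean = 4/1 ≈ 4.000
  cycle 0 → 1 → 0: weight = 6, length = 2, mean = 6/2 ≈ 3.000
  cycle 0 → 2 → 0: weight = 11, length = 2, mean = 11/2 ≈ 5.500
  cycle 1 → 0 → 1: weight = 6, length = 2, mean = 6/2 ≈ 3.000
Minimum mean = 2.000, attained e.g. along the cycle 1 → 1 with weight 2 and length 1. So λ(A) = 2/1 = 2.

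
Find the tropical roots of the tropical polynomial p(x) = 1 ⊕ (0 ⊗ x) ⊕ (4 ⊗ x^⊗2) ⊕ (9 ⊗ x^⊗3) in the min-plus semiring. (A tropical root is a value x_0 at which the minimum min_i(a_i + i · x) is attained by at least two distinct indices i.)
Roots: {-5, -4, 1}

Each tropical root is a break point of the lower envelope of the lines y = a_i + i · x (there are 4 lines, with slopes 0, 1, ..., 3). Only the lines that attain the minimum somewhere contribute to roots; other lines are dominated. Here the surviving (envelope) indices are i = 3, i = 2, i = 1, i = 0.
Intersections between consecutive envelope lines give the roots: for adjacent envelope indices i < j the intersection is x = (a_i − a_j) / (j − i). Reading off the sorted break points: {-5, -4, 1}.
Verification: at each break x_0, at least two indices attain the minimum of min_i(a_i + i · x_0).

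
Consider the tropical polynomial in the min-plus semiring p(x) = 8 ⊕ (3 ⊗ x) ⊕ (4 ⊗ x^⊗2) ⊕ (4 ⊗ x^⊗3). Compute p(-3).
p(-3) = -5

A tropical monomial a ⊗ x^⊗i evaluates to a + i · x. Evaluating each term at x = -3:
  Term 0 contributes 8 + 0 · -3 = 8
  Term 1 contributes 3 + 1 · -3 = 0
  Term 2 contributes 4 + 2 · -3 = -2
  Term 3 contributes 4 + 3 · -3 = -5
p(-3) = ⊕ of these = min[8, 0, -2, -5] = -5.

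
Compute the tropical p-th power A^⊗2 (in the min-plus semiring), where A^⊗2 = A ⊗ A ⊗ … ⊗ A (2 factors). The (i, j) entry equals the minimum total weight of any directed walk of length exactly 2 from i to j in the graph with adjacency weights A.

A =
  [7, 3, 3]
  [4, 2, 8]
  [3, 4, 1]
A^⊗2 =
  [6, 5, 4]
  [6, 4, 7]
  [4, 5, 2]

Each entry (A^⊗2)_ij equals the minimum over all length-2 walks i = v_0 → v_1 → … → v_2 = j of Σ_t A[v_t][v_{t+1}]. For example, for (i, j) = (0, 2) we minimise over 3 possible intermediate vertex sequences; the minimum is 4, attained along the walk 0 → 2 → 2.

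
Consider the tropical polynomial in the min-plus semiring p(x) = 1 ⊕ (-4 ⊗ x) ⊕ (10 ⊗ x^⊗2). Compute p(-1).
p(-1) = -5

A tropical monomial a ⊗ x^⊗i evaluates to a + i · x. Evaluating each term at x = -1:
  Term 0 contributes 1 + 0 · -1 = 1
  Term 1 contributes -4 + 1 · -1 = -5
  Term 2 contributes 10 + 2 · -1 = 8
p(-1) = ⊕ of these = min[1, -5, 8] = -5.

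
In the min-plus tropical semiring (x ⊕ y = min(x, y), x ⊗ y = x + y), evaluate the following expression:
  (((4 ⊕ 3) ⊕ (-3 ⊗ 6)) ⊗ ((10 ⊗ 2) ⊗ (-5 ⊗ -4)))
(((4 ⊕ 3) ⊕ (-3 ⊗ 6)) ⊗ ((10 ⊗ 2) ⊗ (-5 ⊗ -4))) = 6

Expand innermost to outermost. Recall ⊕ takes the minimum of its arguments and ⊗ takes their sum. Working out the expression (((4 ⊕ 3) ⊕ (-3 ⊗ 6)) ⊗ ((10 ⊗ 2) ⊗ (-5 ⊗ -4))) gives 6.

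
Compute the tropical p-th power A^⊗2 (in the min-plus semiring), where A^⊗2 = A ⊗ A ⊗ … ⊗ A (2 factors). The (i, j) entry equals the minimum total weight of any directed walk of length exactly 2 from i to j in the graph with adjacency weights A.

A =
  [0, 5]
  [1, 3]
A^⊗2 =
  [0, 5]
  [1, 6]

Each entry (A^⊗2)_ij equals the minimum over all length-2 walks i = v_0 → v_1 → … → v_2 = j of Σ_t A[v_t][v_{t+1}]. For example, for (i, j) = (0, 1) we minimise over 2 possible intermediate vertex sequences; the minimum is 5, attained along the walk 0 → 0 → 1.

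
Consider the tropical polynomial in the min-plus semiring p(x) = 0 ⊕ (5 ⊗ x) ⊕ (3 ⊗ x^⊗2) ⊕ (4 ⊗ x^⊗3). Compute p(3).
p(3) = 0

A tropical monomial a ⊗ x^⊗i evaluates to a + i · x. Evaluating each term at x = 3:
  Term 0 contributes 0 + 0 · 3 = 0
  Term 1 contributes 5 + 1 · 3 = 8
  Term 2 contributes 3 + 2 · 3 = 9
  Term 3 contributes 4 + 3 · 3 = 13
p(3) = ⊕ of these = min[0, 8, 9, 13] = 0.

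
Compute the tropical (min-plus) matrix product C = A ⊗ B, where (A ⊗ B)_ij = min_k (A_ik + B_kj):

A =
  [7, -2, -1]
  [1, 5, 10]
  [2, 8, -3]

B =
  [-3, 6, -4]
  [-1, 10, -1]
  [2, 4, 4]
A ⊗ B =
  [-3, 3, -3]
  [-2, 7, -3]
  [-1, 1, -2]

Apply the min-plus product entry-by-entry:
  C[0][0] = min over k of (A[0][0] + B[0][0] = 7 + -3 = 4, A[0][1] + B[1][0] = -2 + -1 = -3, A[0][2] + B[2][0] = -1 + 2 = 1) = -3 (attained at k = 1)
  C[0][1] = min over k of (A[0][0] + B[0][1] = 7 + 6 = 13, A[0][1] + B[1][1] = -2 + 10 = 8, A[0][2] + B[2][1] = -1 + 4 = 3) = 3 (attained at k = 2)
  C[0][2] = min over k of (A[0][0] + B[0][2] = 7 + -4 = 3, A[0][1] + B[1][2] = -2 + -1 = -3, A[0][2] + B[2][2] = -1 + 4 = 3) = -3 (attained at k = 1)
  C[1][0] = min over k of (A[1][0] + B[0][0] = 1 + -3 = -2, A[1][1] + B[1][0] = 5 + -1 = 4, A[1][2] + B[2][0] = 10 + 2 = 12) = -2 (attained at k = 0)
  C[1][1] = min over k of (A[1][0] + B[0][1] = 1 + 6 = 7, A[1][1] + B[1][1] = 5 + 10 = 15, A[1][2] + B[2][1] = 10 + 4 = 14) = 7 (attained at k = 0)
  C[1][2] = min over k of (A[1][0] + B[0][2] = 1 + -4 = -3, A[1][1] + B[1][2] = 5 + -1 = 4, A[1][2] + B[2][2] = 10 + 4 = 14) = -3 (attained at k = 0)
  C[2][0] = min over k of (A[2][0] + B[0][0] = 2 + -3 = -1, A[2][1] + B[1][0] = 8 + -1 = 7, A[2][2] + B[2][0] = -3 + 2 = -1) = -1 (attained at k = 0)
  C[2][1] = min over k of (A[2][0] + B[0][1] = 2 + 6 = 8, A[2][1] + B[1][1] = 8 + 10 = 18, A[2][2] + B[2][1] = -3 + 4 = 1) = 1 (attained at k = 2)
  C[2][2] = min over k of (A[2][0] + B[0][2] = 2 + -4 = -2, A[2][1] + B[1][2] = 8 + -1 = 7, A[2][2] + B[2][2] = -3 + 4 = 1) = -2 (attained at k = 0)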